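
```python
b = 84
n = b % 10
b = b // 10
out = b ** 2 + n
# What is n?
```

Trace (tracking n):
b = 84  # -> b = 84
n = b % 10  # -> n = 4
b = b // 10  # -> b = 8
out = b ** 2 + n  # -> out = 68

Answer: 4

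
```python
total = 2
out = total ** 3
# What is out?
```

Trace (tracking out):
total = 2  # -> total = 2
out = total ** 3  # -> out = 8

Answer: 8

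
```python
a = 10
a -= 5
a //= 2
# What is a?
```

Trace (tracking a):
a = 10  # -> a = 10
a -= 5  # -> a = 5
a //= 2  # -> a = 2

Answer: 2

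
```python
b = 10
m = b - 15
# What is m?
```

Answer: -5

Derivation:
Trace (tracking m):
b = 10  # -> b = 10
m = b - 15  # -> m = -5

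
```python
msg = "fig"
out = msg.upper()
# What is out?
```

Trace (tracking out):
msg = 'fig'  # -> msg = 'fig'
out = msg.upper()  # -> out = 'FIG'

Answer: 'FIG'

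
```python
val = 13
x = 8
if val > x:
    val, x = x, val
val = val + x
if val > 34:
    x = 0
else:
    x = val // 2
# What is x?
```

Trace (tracking x):
val = 13  # -> val = 13
x = 8  # -> x = 8
if val > x:  # condition is True
    val, x = (x, val)  # -> val = 8, x = 13
val = val + x  # -> val = 21
if val > 34:  # condition is False
else:
    x = val // 2  # -> x = 10

Answer: 10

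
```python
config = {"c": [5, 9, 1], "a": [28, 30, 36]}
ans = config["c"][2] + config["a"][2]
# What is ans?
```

Trace (tracking ans):
config = {'c': [5, 9, 1], 'a': [28, 30, 36]}  # -> config = {'c': [5, 9, 1], 'a': [28, 30, 36]}
ans = config['c'][2] + config['a'][2]  # -> ans = 37

Answer: 37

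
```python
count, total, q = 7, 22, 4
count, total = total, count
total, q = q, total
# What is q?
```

Trace (tracking q):
count, total, q = (7, 22, 4)  # -> count = 7, total = 22, q = 4
count, total = (total, count)  # -> count = 22, total = 7
total, q = (q, total)  # -> total = 4, q = 7

Answer: 7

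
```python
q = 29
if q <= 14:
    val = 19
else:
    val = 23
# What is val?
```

Answer: 23

Derivation:
Trace (tracking val):
q = 29  # -> q = 29
if q <= 14:  # condition is False
else:
    val = 23  # -> val = 23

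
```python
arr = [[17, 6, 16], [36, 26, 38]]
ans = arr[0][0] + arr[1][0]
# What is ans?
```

Answer: 53

Derivation:
Trace (tracking ans):
arr = [[17, 6, 16], [36, 26, 38]]  # -> arr = [[17, 6, 16], [36, 26, 38]]
ans = arr[0][0] + arr[1][0]  # -> ans = 53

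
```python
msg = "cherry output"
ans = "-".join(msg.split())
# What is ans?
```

Trace (tracking ans):
msg = 'cherry output'  # -> msg = 'cherry output'
ans = '-'.join(msg.split())  # -> ans = 'cherry-output'

Answer: 'cherry-output'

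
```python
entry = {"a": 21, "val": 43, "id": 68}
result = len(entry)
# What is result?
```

Answer: 3

Derivation:
Trace (tracking result):
entry = {'a': 21, 'val': 43, 'id': 68}  # -> entry = {'a': 21, 'val': 43, 'id': 68}
result = len(entry)  # -> result = 3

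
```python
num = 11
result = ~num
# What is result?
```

Trace (tracking result):
num = 11  # -> num = 11
result = ~num  # -> result = -12

Answer: -12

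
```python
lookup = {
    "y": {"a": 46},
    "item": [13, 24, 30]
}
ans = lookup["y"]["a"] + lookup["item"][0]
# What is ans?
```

Trace (tracking ans):
lookup = {'y': {'a': 46}, 'item': [13, 24, 30]}  # -> lookup = {'y': {'a': 46}, 'item': [13, 24, 30]}
ans = lookup['y']['a'] + lookup['item'][0]  # -> ans = 59

Answer: 59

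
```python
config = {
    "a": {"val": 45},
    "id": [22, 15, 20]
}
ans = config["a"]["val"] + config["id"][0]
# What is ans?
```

Trace (tracking ans):
config = {'a': {'val': 45}, 'id': [22, 15, 20]}  # -> config = {'a': {'val': 45}, 'id': [22, 15, 20]}
ans = config['a']['val'] + config['id'][0]  # -> ans = 67

Answer: 67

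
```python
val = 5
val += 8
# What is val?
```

Trace (tracking val):
val = 5  # -> val = 5
val += 8  # -> val = 13

Answer: 13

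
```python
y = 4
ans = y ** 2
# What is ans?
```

Answer: 16

Derivation:
Trace (tracking ans):
y = 4  # -> y = 4
ans = y ** 2  # -> ans = 16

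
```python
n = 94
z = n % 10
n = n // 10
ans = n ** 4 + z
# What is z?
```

Trace (tracking z):
n = 94  # -> n = 94
z = n % 10  # -> z = 4
n = n // 10  # -> n = 9
ans = n ** 4 + z  # -> ans = 6565

Answer: 4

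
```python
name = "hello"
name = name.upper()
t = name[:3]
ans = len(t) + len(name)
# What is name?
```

Trace (tracking name):
name = 'hello'  # -> name = 'hello'
name = name.upper()  # -> name = 'HELLO'
t = name[:3]  # -> t = 'HEL'
ans = len(t) + len(name)  # -> ans = 8

Answer: 'HELLO'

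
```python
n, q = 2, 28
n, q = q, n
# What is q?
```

Answer: 2

Derivation:
Trace (tracking q):
n, q = (2, 28)  # -> n = 2, q = 28
n, q = (q, n)  # -> n = 28, q = 2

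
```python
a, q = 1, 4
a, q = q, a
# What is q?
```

Answer: 1

Derivation:
Trace (tracking q):
a, q = (1, 4)  # -> a = 1, q = 4
a, q = (q, a)  # -> a = 4, q = 1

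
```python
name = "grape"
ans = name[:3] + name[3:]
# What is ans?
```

Trace (tracking ans):
name = 'grape'  # -> name = 'grape'
ans = name[:3] + name[3:]  # -> ans = 'grape'

Answer: 'grape'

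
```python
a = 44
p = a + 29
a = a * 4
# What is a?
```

Trace (tracking a):
a = 44  # -> a = 44
p = a + 29  # -> p = 73
a = a * 4  # -> a = 176

Answer: 176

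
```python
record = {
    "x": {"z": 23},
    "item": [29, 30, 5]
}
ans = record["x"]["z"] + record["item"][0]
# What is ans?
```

Answer: 52

Derivation:
Trace (tracking ans):
record = {'x': {'z': 23}, 'item': [29, 30, 5]}  # -> record = {'x': {'z': 23}, 'item': [29, 30, 5]}
ans = record['x']['z'] + record['item'][0]  # -> ans = 52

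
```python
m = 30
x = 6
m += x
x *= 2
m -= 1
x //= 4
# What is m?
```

Trace (tracking m):
m = 30  # -> m = 30
x = 6  # -> x = 6
m += x  # -> m = 36
x *= 2  # -> x = 12
m -= 1  # -> m = 35
x //= 4  # -> x = 3

Answer: 35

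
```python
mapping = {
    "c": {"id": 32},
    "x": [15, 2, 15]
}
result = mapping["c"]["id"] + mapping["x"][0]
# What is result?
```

Answer: 47

Derivation:
Trace (tracking result):
mapping = {'c': {'id': 32}, 'x': [15, 2, 15]}  # -> mapping = {'c': {'id': 32}, 'x': [15, 2, 15]}
result = mapping['c']['id'] + mapping['x'][0]  # -> result = 47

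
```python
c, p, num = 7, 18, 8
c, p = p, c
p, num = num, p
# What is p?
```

Answer: 8

Derivation:
Trace (tracking p):
c, p, num = (7, 18, 8)  # -> c = 7, p = 18, num = 8
c, p = (p, c)  # -> c = 18, p = 7
p, num = (num, p)  # -> p = 8, num = 7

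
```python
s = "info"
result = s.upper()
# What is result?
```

Answer: 'INFO'

Derivation:
Trace (tracking result):
s = 'info'  # -> s = 'info'
result = s.upper()  # -> result = 'INFO'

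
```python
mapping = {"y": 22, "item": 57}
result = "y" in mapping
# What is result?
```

Answer: True

Derivation:
Trace (tracking result):
mapping = {'y': 22, 'item': 57}  # -> mapping = {'y': 22, 'item': 57}
result = 'y' in mapping  # -> result = True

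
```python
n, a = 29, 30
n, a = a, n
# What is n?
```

Trace (tracking n):
n, a = (29, 30)  # -> n = 29, a = 30
n, a = (a, n)  # -> n = 30, a = 29

Answer: 30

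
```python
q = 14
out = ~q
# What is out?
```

Trace (tracking out):
q = 14  # -> q = 14
out = ~q  # -> out = -15

Answer: -15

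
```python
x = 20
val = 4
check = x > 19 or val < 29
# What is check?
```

Trace (tracking check):
x = 20  # -> x = 20
val = 4  # -> val = 4
check = x > 19 or val < 29  # -> check = True

Answer: True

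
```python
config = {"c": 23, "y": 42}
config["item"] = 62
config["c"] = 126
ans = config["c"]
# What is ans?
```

Trace (tracking ans):
config = {'c': 23, 'y': 42}  # -> config = {'c': 23, 'y': 42}
config['item'] = 62  # -> config = {'c': 23, 'y': 42, 'item': 62}
config['c'] = 126  # -> config = {'c': 126, 'y': 42, 'item': 62}
ans = config['c']  # -> ans = 126

Answer: 126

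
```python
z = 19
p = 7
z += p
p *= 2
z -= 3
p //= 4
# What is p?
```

Trace (tracking p):
z = 19  # -> z = 19
p = 7  # -> p = 7
z += p  # -> z = 26
p *= 2  # -> p = 14
z -= 3  # -> z = 23
p //= 4  # -> p = 3

Answer: 3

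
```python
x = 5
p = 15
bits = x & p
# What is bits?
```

Trace (tracking bits):
x = 5  # -> x = 5
p = 15  # -> p = 15
bits = x & p  # -> bits = 5

Answer: 5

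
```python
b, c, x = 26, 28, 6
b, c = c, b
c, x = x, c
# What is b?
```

Trace (tracking b):
b, c, x = (26, 28, 6)  # -> b = 26, c = 28, x = 6
b, c = (c, b)  # -> b = 28, c = 26
c, x = (x, c)  # -> c = 6, x = 26

Answer: 28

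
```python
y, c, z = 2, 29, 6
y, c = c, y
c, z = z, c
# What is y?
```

Answer: 29

Derivation:
Trace (tracking y):
y, c, z = (2, 29, 6)  # -> y = 2, c = 29, z = 6
y, c = (c, y)  # -> y = 29, c = 2
c, z = (z, c)  # -> c = 6, z = 2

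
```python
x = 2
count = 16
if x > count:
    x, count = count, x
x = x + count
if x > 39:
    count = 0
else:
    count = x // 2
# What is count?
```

Answer: 9

Derivation:
Trace (tracking count):
x = 2  # -> x = 2
count = 16  # -> count = 16
if x > count:  # condition is False
x = x + count  # -> x = 18
if x > 39:  # condition is False
else:
    count = x // 2  # -> count = 9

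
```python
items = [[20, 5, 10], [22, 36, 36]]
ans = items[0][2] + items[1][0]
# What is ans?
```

Trace (tracking ans):
items = [[20, 5, 10], [22, 36, 36]]  # -> items = [[20, 5, 10], [22, 36, 36]]
ans = items[0][2] + items[1][0]  # -> ans = 32

Answer: 32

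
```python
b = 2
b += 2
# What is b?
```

Trace (tracking b):
b = 2  # -> b = 2
b += 2  # -> b = 4

Answer: 4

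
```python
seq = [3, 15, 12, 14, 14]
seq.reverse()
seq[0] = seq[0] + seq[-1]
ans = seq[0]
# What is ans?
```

Answer: 17

Derivation:
Trace (tracking ans):
seq = [3, 15, 12, 14, 14]  # -> seq = [3, 15, 12, 14, 14]
seq.reverse()  # -> seq = [14, 14, 12, 15, 3]
seq[0] = seq[0] + seq[-1]  # -> seq = [17, 14, 12, 15, 3]
ans = seq[0]  # -> ans = 17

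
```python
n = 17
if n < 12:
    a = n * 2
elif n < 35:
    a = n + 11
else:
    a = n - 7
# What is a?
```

Answer: 28

Derivation:
Trace (tracking a):
n = 17  # -> n = 17
if n < 12:  # condition is False
elif n < 35:  # condition is True
    a = n + 11  # -> a = 28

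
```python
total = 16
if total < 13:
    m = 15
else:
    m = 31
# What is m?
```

Answer: 31

Derivation:
Trace (tracking m):
total = 16  # -> total = 16
if total < 13:  # condition is False
else:
    m = 31  # -> m = 31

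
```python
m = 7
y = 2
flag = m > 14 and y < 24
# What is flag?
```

Trace (tracking flag):
m = 7  # -> m = 7
y = 2  # -> y = 2
flag = m > 14 and y < 24  # -> flag = False

Answer: False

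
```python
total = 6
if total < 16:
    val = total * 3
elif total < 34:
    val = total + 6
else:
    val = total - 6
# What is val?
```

Answer: 18

Derivation:
Trace (tracking val):
total = 6  # -> total = 6
if total < 16:  # condition is True
    val = total * 3  # -> val = 18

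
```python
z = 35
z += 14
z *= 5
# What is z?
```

Answer: 245

Derivation:
Trace (tracking z):
z = 35  # -> z = 35
z += 14  # -> z = 49
z *= 5  # -> z = 245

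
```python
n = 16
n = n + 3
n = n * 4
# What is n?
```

Answer: 76

Derivation:
Trace (tracking n):
n = 16  # -> n = 16
n = n + 3  # -> n = 19
n = n * 4  # -> n = 76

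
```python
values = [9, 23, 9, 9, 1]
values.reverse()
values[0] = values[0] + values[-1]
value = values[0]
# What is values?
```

Answer: [10, 9, 9, 23, 9]

Derivation:
Trace (tracking values):
values = [9, 23, 9, 9, 1]  # -> values = [9, 23, 9, 9, 1]
values.reverse()  # -> values = [1, 9, 9, 23, 9]
values[0] = values[0] + values[-1]  # -> values = [10, 9, 9, 23, 9]
value = values[0]  # -> value = 10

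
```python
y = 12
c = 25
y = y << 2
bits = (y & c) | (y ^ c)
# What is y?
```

Answer: 48

Derivation:
Trace (tracking y):
y = 12  # -> y = 12
c = 25  # -> c = 25
y = y << 2  # -> y = 48
bits = y & c | y ^ c  # -> bits = 57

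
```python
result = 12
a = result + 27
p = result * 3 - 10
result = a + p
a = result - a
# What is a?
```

Trace (tracking a):
result = 12  # -> result = 12
a = result + 27  # -> a = 39
p = result * 3 - 10  # -> p = 26
result = a + p  # -> result = 65
a = result - a  # -> a = 26

Answer: 26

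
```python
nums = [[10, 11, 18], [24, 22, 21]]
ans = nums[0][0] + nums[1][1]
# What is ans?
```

Trace (tracking ans):
nums = [[10, 11, 18], [24, 22, 21]]  # -> nums = [[10, 11, 18], [24, 22, 21]]
ans = nums[0][0] + nums[1][1]  # -> ans = 32

Answer: 32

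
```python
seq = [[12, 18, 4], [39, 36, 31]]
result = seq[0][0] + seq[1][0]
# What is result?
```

Answer: 51

Derivation:
Trace (tracking result):
seq = [[12, 18, 4], [39, 36, 31]]  # -> seq = [[12, 18, 4], [39, 36, 31]]
result = seq[0][0] + seq[1][0]  # -> result = 51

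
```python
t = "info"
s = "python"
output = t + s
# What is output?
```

Trace (tracking output):
t = 'info'  # -> t = 'info'
s = 'python'  # -> s = 'python'
output = t + s  # -> output = 'infopython'

Answer: 'infopython'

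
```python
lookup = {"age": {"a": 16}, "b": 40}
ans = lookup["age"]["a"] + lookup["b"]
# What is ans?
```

Trace (tracking ans):
lookup = {'age': {'a': 16}, 'b': 40}  # -> lookup = {'age': {'a': 16}, 'b': 40}
ans = lookup['age']['a'] + lookup['b']  # -> ans = 56

Answer: 56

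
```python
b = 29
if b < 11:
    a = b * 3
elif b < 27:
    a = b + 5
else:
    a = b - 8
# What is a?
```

Trace (tracking a):
b = 29  # -> b = 29
if b < 11:  # condition is False
elif b < 27:  # condition is False
else:
    a = b - 8  # -> a = 21

Answer: 21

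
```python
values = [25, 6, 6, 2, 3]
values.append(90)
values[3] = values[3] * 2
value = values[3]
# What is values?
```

Answer: [25, 6, 6, 4, 3, 90]

Derivation:
Trace (tracking values):
values = [25, 6, 6, 2, 3]  # -> values = [25, 6, 6, 2, 3]
values.append(90)  # -> values = [25, 6, 6, 2, 3, 90]
values[3] = values[3] * 2  # -> values = [25, 6, 6, 4, 3, 90]
value = values[3]  # -> value = 4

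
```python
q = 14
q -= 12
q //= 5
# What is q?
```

Answer: 0

Derivation:
Trace (tracking q):
q = 14  # -> q = 14
q -= 12  # -> q = 2
q //= 5  # -> q = 0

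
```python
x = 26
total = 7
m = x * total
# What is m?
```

Trace (tracking m):
x = 26  # -> x = 26
total = 7  # -> total = 7
m = x * total  # -> m = 182

Answer: 182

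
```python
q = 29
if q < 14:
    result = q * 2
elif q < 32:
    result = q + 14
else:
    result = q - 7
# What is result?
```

Answer: 43

Derivation:
Trace (tracking result):
q = 29  # -> q = 29
if q < 14:  # condition is False
elif q < 32:  # condition is True
    result = q + 14  # -> result = 43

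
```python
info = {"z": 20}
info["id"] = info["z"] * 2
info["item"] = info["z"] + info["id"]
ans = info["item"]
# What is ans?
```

Answer: 60

Derivation:
Trace (tracking ans):
info = {'z': 20}  # -> info = {'z': 20}
info['id'] = info['z'] * 2  # -> info = {'z': 20, 'id': 40}
info['item'] = info['z'] + info['id']  # -> info = {'z': 20, 'id': 40, 'item': 60}
ans = info['item']  # -> ans = 60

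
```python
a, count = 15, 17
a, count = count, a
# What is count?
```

Trace (tracking count):
a, count = (15, 17)  # -> a = 15, count = 17
a, count = (count, a)  # -> a = 17, count = 15

Answer: 15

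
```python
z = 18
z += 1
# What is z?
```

Answer: 19

Derivation:
Trace (tracking z):
z = 18  # -> z = 18
z += 1  # -> z = 19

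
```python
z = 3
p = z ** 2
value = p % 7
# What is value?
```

Trace (tracking value):
z = 3  # -> z = 3
p = z ** 2  # -> p = 9
value = p % 7  # -> value = 2

Answer: 2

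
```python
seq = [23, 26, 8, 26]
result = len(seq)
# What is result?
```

Trace (tracking result):
seq = [23, 26, 8, 26]  # -> seq = [23, 26, 8, 26]
result = len(seq)  # -> result = 4

Answer: 4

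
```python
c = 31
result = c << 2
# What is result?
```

Trace (tracking result):
c = 31  # -> c = 31
result = c << 2  # -> result = 124

Answer: 124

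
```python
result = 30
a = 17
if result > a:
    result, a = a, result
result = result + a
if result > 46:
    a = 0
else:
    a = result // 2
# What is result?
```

Trace (tracking result):
result = 30  # -> result = 30
a = 17  # -> a = 17
if result > a:  # condition is True
    result, a = (a, result)  # -> result = 17, a = 30
result = result + a  # -> result = 47
if result > 46:  # condition is True
    a = 0  # -> a = 0

Answer: 47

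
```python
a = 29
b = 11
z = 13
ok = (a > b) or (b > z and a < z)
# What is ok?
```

Answer: True

Derivation:
Trace (tracking ok):
a = 29  # -> a = 29
b = 11  # -> b = 11
z = 13  # -> z = 13
ok = a > b or (b > z and a < z)  # -> ok = True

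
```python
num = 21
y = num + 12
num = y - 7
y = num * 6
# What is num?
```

Answer: 26

Derivation:
Trace (tracking num):
num = 21  # -> num = 21
y = num + 12  # -> y = 33
num = y - 7  # -> num = 26
y = num * 6  # -> y = 156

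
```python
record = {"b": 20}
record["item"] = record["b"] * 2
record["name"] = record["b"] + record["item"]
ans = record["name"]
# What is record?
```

Trace (tracking record):
record = {'b': 20}  # -> record = {'b': 20}
record['item'] = record['b'] * 2  # -> record = {'b': 20, 'item': 40}
record['name'] = record['b'] + record['item']  # -> record = {'b': 20, 'item': 40, 'name': 60}
ans = record['name']  # -> ans = 60

Answer: {'b': 20, 'item': 40, 'name': 60}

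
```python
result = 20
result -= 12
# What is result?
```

Answer: 8

Derivation:
Trace (tracking result):
result = 20  # -> result = 20
result -= 12  # -> result = 8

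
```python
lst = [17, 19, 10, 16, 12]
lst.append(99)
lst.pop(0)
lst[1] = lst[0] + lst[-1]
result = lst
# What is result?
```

Answer: [19, 118, 16, 12, 99]

Derivation:
Trace (tracking result):
lst = [17, 19, 10, 16, 12]  # -> lst = [17, 19, 10, 16, 12]
lst.append(99)  # -> lst = [17, 19, 10, 16, 12, 99]
lst.pop(0)  # -> lst = [19, 10, 16, 12, 99]
lst[1] = lst[0] + lst[-1]  # -> lst = [19, 118, 16, 12, 99]
result = lst  # -> result = [19, 118, 16, 12, 99]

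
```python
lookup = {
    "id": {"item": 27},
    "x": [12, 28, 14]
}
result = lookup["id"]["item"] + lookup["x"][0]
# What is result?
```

Answer: 39

Derivation:
Trace (tracking result):
lookup = {'id': {'item': 27}, 'x': [12, 28, 14]}  # -> lookup = {'id': {'item': 27}, 'x': [12, 28, 14]}
result = lookup['id']['item'] + lookup['x'][0]  # -> result = 39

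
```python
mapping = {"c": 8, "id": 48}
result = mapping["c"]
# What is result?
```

Trace (tracking result):
mapping = {'c': 8, 'id': 48}  # -> mapping = {'c': 8, 'id': 48}
result = mapping['c']  # -> result = 8

Answer: 8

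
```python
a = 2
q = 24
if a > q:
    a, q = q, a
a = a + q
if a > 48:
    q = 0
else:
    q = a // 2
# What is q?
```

Answer: 13

Derivation:
Trace (tracking q):
a = 2  # -> a = 2
q = 24  # -> q = 24
if a > q:  # condition is False
a = a + q  # -> a = 26
if a > 48:  # condition is False
else:
    q = a // 2  # -> q = 13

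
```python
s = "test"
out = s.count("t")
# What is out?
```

Trace (tracking out):
s = 'test'  # -> s = 'test'
out = s.count('t')  # -> out = 2

Answer: 2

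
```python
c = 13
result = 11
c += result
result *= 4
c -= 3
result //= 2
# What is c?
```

Answer: 21

Derivation:
Trace (tracking c):
c = 13  # -> c = 13
result = 11  # -> result = 11
c += result  # -> c = 24
result *= 4  # -> result = 44
c -= 3  # -> c = 21
result //= 2  # -> result = 22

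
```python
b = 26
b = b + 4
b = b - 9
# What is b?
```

Answer: 21

Derivation:
Trace (tracking b):
b = 26  # -> b = 26
b = b + 4  # -> b = 30
b = b - 9  # -> b = 21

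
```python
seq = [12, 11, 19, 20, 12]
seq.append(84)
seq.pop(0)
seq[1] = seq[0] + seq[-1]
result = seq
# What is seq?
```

Trace (tracking seq):
seq = [12, 11, 19, 20, 12]  # -> seq = [12, 11, 19, 20, 12]
seq.append(84)  # -> seq = [12, 11, 19, 20, 12, 84]
seq.pop(0)  # -> seq = [11, 19, 20, 12, 84]
seq[1] = seq[0] + seq[-1]  # -> seq = [11, 95, 20, 12, 84]
result = seq  # -> result = [11, 95, 20, 12, 84]

Answer: [11, 95, 20, 12, 84]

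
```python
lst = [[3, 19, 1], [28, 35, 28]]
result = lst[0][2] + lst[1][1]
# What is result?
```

Answer: 36

Derivation:
Trace (tracking result):
lst = [[3, 19, 1], [28, 35, 28]]  # -> lst = [[3, 19, 1], [28, 35, 28]]
result = lst[0][2] + lst[1][1]  # -> result = 36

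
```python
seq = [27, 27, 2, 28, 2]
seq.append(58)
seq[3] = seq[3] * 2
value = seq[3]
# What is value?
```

Trace (tracking value):
seq = [27, 27, 2, 28, 2]  # -> seq = [27, 27, 2, 28, 2]
seq.append(58)  # -> seq = [27, 27, 2, 28, 2, 58]
seq[3] = seq[3] * 2  # -> seq = [27, 27, 2, 56, 2, 58]
value = seq[3]  # -> value = 56

Answer: 56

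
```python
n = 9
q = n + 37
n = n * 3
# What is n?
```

Trace (tracking n):
n = 9  # -> n = 9
q = n + 37  # -> q = 46
n = n * 3  # -> n = 27

Answer: 27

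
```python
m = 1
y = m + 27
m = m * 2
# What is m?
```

Answer: 2

Derivation:
Trace (tracking m):
m = 1  # -> m = 1
y = m + 27  # -> y = 28
m = m * 2  # -> m = 2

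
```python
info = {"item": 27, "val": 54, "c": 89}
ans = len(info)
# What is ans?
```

Trace (tracking ans):
info = {'item': 27, 'val': 54, 'c': 89}  # -> info = {'item': 27, 'val': 54, 'c': 89}
ans = len(info)  # -> ans = 3

Answer: 3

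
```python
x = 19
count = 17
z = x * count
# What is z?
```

Answer: 323

Derivation:
Trace (tracking z):
x = 19  # -> x = 19
count = 17  # -> count = 17
z = x * count  # -> z = 323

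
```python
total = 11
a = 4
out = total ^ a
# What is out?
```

Trace (tracking out):
total = 11  # -> total = 11
a = 4  # -> a = 4
out = total ^ a  # -> out = 15

Answer: 15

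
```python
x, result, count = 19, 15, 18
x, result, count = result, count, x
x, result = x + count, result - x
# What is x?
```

Trace (tracking x):
x, result, count = (19, 15, 18)  # -> x = 19, result = 15, count = 18
x, result, count = (result, count, x)  # -> x = 15, result = 18, count = 19
x, result = (x + count, result - x)  # -> x = 34, result = 3

Answer: 34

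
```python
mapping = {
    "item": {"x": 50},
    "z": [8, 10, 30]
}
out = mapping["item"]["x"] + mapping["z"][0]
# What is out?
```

Trace (tracking out):
mapping = {'item': {'x': 50}, 'z': [8, 10, 30]}  # -> mapping = {'item': {'x': 50}, 'z': [8, 10, 30]}
out = mapping['item']['x'] + mapping['z'][0]  # -> out = 58

Answer: 58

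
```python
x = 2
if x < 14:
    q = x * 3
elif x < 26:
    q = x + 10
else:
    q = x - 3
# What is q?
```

Trace (tracking q):
x = 2  # -> x = 2
if x < 14:  # condition is True
    q = x * 3  # -> q = 6

Answer: 6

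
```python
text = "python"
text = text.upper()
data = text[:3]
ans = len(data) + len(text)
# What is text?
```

Answer: 'PYTHON'

Derivation:
Trace (tracking text):
text = 'python'  # -> text = 'python'
text = text.upper()  # -> text = 'PYTHON'
data = text[:3]  # -> data = 'PYT'
ans = len(data) + len(text)  # -> ans = 9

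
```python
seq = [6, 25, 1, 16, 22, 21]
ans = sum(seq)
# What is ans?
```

Trace (tracking ans):
seq = [6, 25, 1, 16, 22, 21]  # -> seq = [6, 25, 1, 16, 22, 21]
ans = sum(seq)  # -> ans = 91

Answer: 91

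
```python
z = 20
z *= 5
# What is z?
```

Answer: 100

Derivation:
Trace (tracking z):
z = 20  # -> z = 20
z *= 5  # -> z = 100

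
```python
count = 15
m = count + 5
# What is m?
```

Trace (tracking m):
count = 15  # -> count = 15
m = count + 5  # -> m = 20

Answer: 20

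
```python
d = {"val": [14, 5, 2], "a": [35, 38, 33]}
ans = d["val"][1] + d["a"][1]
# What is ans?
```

Trace (tracking ans):
d = {'val': [14, 5, 2], 'a': [35, 38, 33]}  # -> d = {'val': [14, 5, 2], 'a': [35, 38, 33]}
ans = d['val'][1] + d['a'][1]  # -> ans = 43

Answer: 43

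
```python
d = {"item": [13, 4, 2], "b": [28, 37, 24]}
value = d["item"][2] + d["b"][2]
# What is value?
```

Answer: 26

Derivation:
Trace (tracking value):
d = {'item': [13, 4, 2], 'b': [28, 37, 24]}  # -> d = {'item': [13, 4, 2], 'b': [28, 37, 24]}
value = d['item'][2] + d['b'][2]  # -> value = 26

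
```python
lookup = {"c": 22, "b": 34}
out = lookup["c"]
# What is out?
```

Answer: 22

Derivation:
Trace (tracking out):
lookup = {'c': 22, 'b': 34}  # -> lookup = {'c': 22, 'b': 34}
out = lookup['c']  # -> out = 22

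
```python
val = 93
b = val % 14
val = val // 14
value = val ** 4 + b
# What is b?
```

Answer: 9

Derivation:
Trace (tracking b):
val = 93  # -> val = 93
b = val % 14  # -> b = 9
val = val // 14  # -> val = 6
value = val ** 4 + b  # -> value = 1305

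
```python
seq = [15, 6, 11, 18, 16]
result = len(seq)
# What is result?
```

Answer: 5

Derivation:
Trace (tracking result):
seq = [15, 6, 11, 18, 16]  # -> seq = [15, 6, 11, 18, 16]
result = len(seq)  # -> result = 5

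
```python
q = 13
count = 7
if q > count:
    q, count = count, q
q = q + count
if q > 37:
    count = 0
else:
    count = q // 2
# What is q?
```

Answer: 20

Derivation:
Trace (tracking q):
q = 13  # -> q = 13
count = 7  # -> count = 7
if q > count:  # condition is True
    q, count = (count, q)  # -> q = 7, count = 13
q = q + count  # -> q = 20
if q > 37:  # condition is False
else:
    count = q // 2  # -> count = 10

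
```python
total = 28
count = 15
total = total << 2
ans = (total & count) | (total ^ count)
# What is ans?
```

Answer: 127

Derivation:
Trace (tracking ans):
total = 28  # -> total = 28
count = 15  # -> count = 15
total = total << 2  # -> total = 112
ans = total & count | total ^ count  # -> ans = 127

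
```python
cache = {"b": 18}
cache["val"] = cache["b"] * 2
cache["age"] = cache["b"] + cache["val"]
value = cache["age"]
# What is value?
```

Answer: 54

Derivation:
Trace (tracking value):
cache = {'b': 18}  # -> cache = {'b': 18}
cache['val'] = cache['b'] * 2  # -> cache = {'b': 18, 'val': 36}
cache['age'] = cache['b'] + cache['val']  # -> cache = {'b': 18, 'val': 36, 'age': 54}
value = cache['age']  # -> value = 54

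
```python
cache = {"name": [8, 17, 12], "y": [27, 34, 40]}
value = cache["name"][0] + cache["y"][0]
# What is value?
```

Answer: 35

Derivation:
Trace (tracking value):
cache = {'name': [8, 17, 12], 'y': [27, 34, 40]}  # -> cache = {'name': [8, 17, 12], 'y': [27, 34, 40]}
value = cache['name'][0] + cache['y'][0]  # -> value = 35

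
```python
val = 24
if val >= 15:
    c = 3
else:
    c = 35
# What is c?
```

Answer: 3

Derivation:
Trace (tracking c):
val = 24  # -> val = 24
if val >= 15:  # condition is True
    c = 3  # -> c = 3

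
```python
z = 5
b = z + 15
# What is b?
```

Answer: 20

Derivation:
Trace (tracking b):
z = 5  # -> z = 5
b = z + 15  # -> b = 20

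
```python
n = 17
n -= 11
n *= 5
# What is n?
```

Trace (tracking n):
n = 17  # -> n = 17
n -= 11  # -> n = 6
n *= 5  # -> n = 30

Answer: 30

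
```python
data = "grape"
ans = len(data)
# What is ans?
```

Answer: 5

Derivation:
Trace (tracking ans):
data = 'grape'  # -> data = 'grape'
ans = len(data)  # -> ans = 5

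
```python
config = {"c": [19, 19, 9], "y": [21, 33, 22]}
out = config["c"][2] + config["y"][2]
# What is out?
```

Trace (tracking out):
config = {'c': [19, 19, 9], 'y': [21, 33, 22]}  # -> config = {'c': [19, 19, 9], 'y': [21, 33, 22]}
out = config['c'][2] + config['y'][2]  # -> out = 31

Answer: 31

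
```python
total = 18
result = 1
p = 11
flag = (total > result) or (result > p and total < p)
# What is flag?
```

Trace (tracking flag):
total = 18  # -> total = 18
result = 1  # -> result = 1
p = 11  # -> p = 11
flag = total > result or (result > p and total < p)  # -> flag = True

Answer: True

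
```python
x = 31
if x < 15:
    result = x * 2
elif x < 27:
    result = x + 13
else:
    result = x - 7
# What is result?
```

Answer: 24

Derivation:
Trace (tracking result):
x = 31  # -> x = 31
if x < 15:  # condition is False
elif x < 27:  # condition is False
else:
    result = x - 7  # -> result = 24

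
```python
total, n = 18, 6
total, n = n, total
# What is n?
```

Answer: 18

Derivation:
Trace (tracking n):
total, n = (18, 6)  # -> total = 18, n = 6
total, n = (n, total)  # -> total = 6, n = 18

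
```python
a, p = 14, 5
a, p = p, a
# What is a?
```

Answer: 5

Derivation:
Trace (tracking a):
a, p = (14, 5)  # -> a = 14, p = 5
a, p = (p, a)  # -> a = 5, p = 14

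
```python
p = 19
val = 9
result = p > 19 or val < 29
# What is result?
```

Answer: True

Derivation:
Trace (tracking result):
p = 19  # -> p = 19
val = 9  # -> val = 9
result = p > 19 or val < 29  # -> result = True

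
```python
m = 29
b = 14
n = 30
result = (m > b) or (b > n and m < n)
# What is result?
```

Answer: True

Derivation:
Trace (tracking result):
m = 29  # -> m = 29
b = 14  # -> b = 14
n = 30  # -> n = 30
result = m > b or (b > n and m < n)  # -> result = True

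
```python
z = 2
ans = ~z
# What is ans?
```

Answer: -3

Derivation:
Trace (tracking ans):
z = 2  # -> z = 2
ans = ~z  # -> ans = -3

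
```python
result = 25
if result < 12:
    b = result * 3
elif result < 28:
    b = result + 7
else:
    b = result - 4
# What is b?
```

Answer: 32

Derivation:
Trace (tracking b):
result = 25  # -> result = 25
if result < 12:  # condition is False
elif result < 28:  # condition is True
    b = result + 7  # -> b = 32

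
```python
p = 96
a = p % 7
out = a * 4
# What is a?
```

Answer: 5

Derivation:
Trace (tracking a):
p = 96  # -> p = 96
a = p % 7  # -> a = 5
out = a * 4  # -> out = 20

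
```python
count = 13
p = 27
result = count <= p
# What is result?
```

Answer: True

Derivation:
Trace (tracking result):
count = 13  # -> count = 13
p = 27  # -> p = 27
result = count <= p  # -> result = True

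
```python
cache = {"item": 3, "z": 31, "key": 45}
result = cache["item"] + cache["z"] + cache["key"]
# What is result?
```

Trace (tracking result):
cache = {'item': 3, 'z': 31, 'key': 45}  # -> cache = {'item': 3, 'z': 31, 'key': 45}
result = cache['item'] + cache['z'] + cache['key']  # -> result = 79

Answer: 79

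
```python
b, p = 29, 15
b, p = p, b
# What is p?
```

Answer: 29

Derivation:
Trace (tracking p):
b, p = (29, 15)  # -> b = 29, p = 15
b, p = (p, b)  # -> b = 15, p = 29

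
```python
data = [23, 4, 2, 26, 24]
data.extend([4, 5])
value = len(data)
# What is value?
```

Trace (tracking value):
data = [23, 4, 2, 26, 24]  # -> data = [23, 4, 2, 26, 24]
data.extend([4, 5])  # -> data = [23, 4, 2, 26, 24, 4, 5]
value = len(data)  # -> value = 7

Answer: 7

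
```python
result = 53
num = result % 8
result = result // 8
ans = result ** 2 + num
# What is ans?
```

Trace (tracking ans):
result = 53  # -> result = 53
num = result % 8  # -> num = 5
result = result // 8  # -> result = 6
ans = result ** 2 + num  # -> ans = 41

Answer: 41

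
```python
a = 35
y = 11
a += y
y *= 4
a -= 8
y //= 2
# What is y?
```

Trace (tracking y):
a = 35  # -> a = 35
y = 11  # -> y = 11
a += y  # -> a = 46
y *= 4  # -> y = 44
a -= 8  # -> a = 38
y //= 2  # -> y = 22

Answer: 22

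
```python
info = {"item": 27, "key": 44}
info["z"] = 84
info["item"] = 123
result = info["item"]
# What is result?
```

Answer: 123

Derivation:
Trace (tracking result):
info = {'item': 27, 'key': 44}  # -> info = {'item': 27, 'key': 44}
info['z'] = 84  # -> info = {'item': 27, 'key': 44, 'z': 84}
info['item'] = 123  # -> info = {'item': 123, 'key': 44, 'z': 84}
result = info['item']  # -> result = 123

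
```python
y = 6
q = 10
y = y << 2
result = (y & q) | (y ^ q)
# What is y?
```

Answer: 24

Derivation:
Trace (tracking y):
y = 6  # -> y = 6
q = 10  # -> q = 10
y = y << 2  # -> y = 24
result = y & q | y ^ q  # -> result = 26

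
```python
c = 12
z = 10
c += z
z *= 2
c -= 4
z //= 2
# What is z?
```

Answer: 10

Derivation:
Trace (tracking z):
c = 12  # -> c = 12
z = 10  # -> z = 10
c += z  # -> c = 22
z *= 2  # -> z = 20
c -= 4  # -> c = 18
z //= 2  # -> z = 10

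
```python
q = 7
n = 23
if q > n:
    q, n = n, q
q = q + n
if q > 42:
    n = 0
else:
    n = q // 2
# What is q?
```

Answer: 30

Derivation:
Trace (tracking q):
q = 7  # -> q = 7
n = 23  # -> n = 23
if q > n:  # condition is False
q = q + n  # -> q = 30
if q > 42:  # condition is False
else:
    n = q // 2  # -> n = 15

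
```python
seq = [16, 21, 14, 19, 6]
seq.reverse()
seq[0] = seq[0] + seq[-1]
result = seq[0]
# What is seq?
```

Answer: [22, 19, 14, 21, 16]

Derivation:
Trace (tracking seq):
seq = [16, 21, 14, 19, 6]  # -> seq = [16, 21, 14, 19, 6]
seq.reverse()  # -> seq = [6, 19, 14, 21, 16]
seq[0] = seq[0] + seq[-1]  # -> seq = [22, 19, 14, 21, 16]
result = seq[0]  # -> result = 22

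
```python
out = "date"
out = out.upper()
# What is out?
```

Trace (tracking out):
out = 'date'  # -> out = 'date'
out = out.upper()  # -> out = 'DATE'

Answer: 'DATE'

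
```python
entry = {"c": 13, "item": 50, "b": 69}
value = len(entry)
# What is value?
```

Trace (tracking value):
entry = {'c': 13, 'item': 50, 'b': 69}  # -> entry = {'c': 13, 'item': 50, 'b': 69}
value = len(entry)  # -> value = 3

Answer: 3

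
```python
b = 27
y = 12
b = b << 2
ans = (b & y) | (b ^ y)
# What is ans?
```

Answer: 108

Derivation:
Trace (tracking ans):
b = 27  # -> b = 27
y = 12  # -> y = 12
b = b << 2  # -> b = 108
ans = b & y | b ^ y  # -> ans = 108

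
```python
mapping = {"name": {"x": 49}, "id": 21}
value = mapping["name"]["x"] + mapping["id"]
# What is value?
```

Trace (tracking value):
mapping = {'name': {'x': 49}, 'id': 21}  # -> mapping = {'name': {'x': 49}, 'id': 21}
value = mapping['name']['x'] + mapping['id']  # -> value = 70

Answer: 70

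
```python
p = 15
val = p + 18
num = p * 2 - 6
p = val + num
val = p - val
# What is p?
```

Answer: 57

Derivation:
Trace (tracking p):
p = 15  # -> p = 15
val = p + 18  # -> val = 33
num = p * 2 - 6  # -> num = 24
p = val + num  # -> p = 57
val = p - val  # -> val = 24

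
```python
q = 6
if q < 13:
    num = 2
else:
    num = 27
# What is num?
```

Trace (tracking num):
q = 6  # -> q = 6
if q < 13:  # condition is True
    num = 2  # -> num = 2

Answer: 2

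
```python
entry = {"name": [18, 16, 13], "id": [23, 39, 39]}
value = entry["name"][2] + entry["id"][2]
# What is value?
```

Answer: 52

Derivation:
Trace (tracking value):
entry = {'name': [18, 16, 13], 'id': [23, 39, 39]}  # -> entry = {'name': [18, 16, 13], 'id': [23, 39, 39]}
value = entry['name'][2] + entry['id'][2]  # -> value = 52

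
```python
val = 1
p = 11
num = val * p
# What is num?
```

Trace (tracking num):
val = 1  # -> val = 1
p = 11  # -> p = 11
num = val * p  # -> num = 11

Answer: 11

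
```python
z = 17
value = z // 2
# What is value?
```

Trace (tracking value):
z = 17  # -> z = 17
value = z // 2  # -> value = 8

Answer: 8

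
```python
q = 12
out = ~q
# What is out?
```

Trace (tracking out):
q = 12  # -> q = 12
out = ~q  # -> out = -13

Answer: -13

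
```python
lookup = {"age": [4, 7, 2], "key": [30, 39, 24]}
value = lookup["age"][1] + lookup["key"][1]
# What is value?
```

Answer: 46

Derivation:
Trace (tracking value):
lookup = {'age': [4, 7, 2], 'key': [30, 39, 24]}  # -> lookup = {'age': [4, 7, 2], 'key': [30, 39, 24]}
value = lookup['age'][1] + lookup['key'][1]  # -> value = 46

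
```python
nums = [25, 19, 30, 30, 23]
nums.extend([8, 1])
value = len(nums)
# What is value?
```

Answer: 7

Derivation:
Trace (tracking value):
nums = [25, 19, 30, 30, 23]  # -> nums = [25, 19, 30, 30, 23]
nums.extend([8, 1])  # -> nums = [25, 19, 30, 30, 23, 8, 1]
value = len(nums)  # -> value = 7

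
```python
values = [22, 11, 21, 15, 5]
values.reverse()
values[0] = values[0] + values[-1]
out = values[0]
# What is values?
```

Answer: [27, 15, 21, 11, 22]

Derivation:
Trace (tracking values):
values = [22, 11, 21, 15, 5]  # -> values = [22, 11, 21, 15, 5]
values.reverse()  # -> values = [5, 15, 21, 11, 22]
values[0] = values[0] + values[-1]  # -> values = [27, 15, 21, 11, 22]
out = values[0]  # -> out = 27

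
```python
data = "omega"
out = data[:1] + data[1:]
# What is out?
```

Answer: 'omega'

Derivation:
Trace (tracking out):
data = 'omega'  # -> data = 'omega'
out = data[:1] + data[1:]  # -> out = 'omega'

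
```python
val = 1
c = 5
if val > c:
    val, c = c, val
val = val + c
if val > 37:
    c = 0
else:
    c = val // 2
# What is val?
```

Trace (tracking val):
val = 1  # -> val = 1
c = 5  # -> c = 5
if val > c:  # condition is False
val = val + c  # -> val = 6
if val > 37:  # condition is False
else:
    c = val // 2  # -> c = 3

Answer: 6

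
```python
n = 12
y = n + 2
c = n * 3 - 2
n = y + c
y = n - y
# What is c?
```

Answer: 34

Derivation:
Trace (tracking c):
n = 12  # -> n = 12
y = n + 2  # -> y = 14
c = n * 3 - 2  # -> c = 34
n = y + c  # -> n = 48
y = n - y  # -> y = 34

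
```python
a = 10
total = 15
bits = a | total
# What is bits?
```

Answer: 15

Derivation:
Trace (tracking bits):
a = 10  # -> a = 10
total = 15  # -> total = 15
bits = a | total  # -> bits = 15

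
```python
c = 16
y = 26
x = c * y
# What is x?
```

Trace (tracking x):
c = 16  # -> c = 16
y = 26  # -> y = 26
x = c * y  # -> x = 416

Answer: 416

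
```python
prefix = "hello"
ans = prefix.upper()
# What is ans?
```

Answer: 'HELLO'

Derivation:
Trace (tracking ans):
prefix = 'hello'  # -> prefix = 'hello'
ans = prefix.upper()  # -> ans = 'HELLO'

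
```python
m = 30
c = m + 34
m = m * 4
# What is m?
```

Trace (tracking m):
m = 30  # -> m = 30
c = m + 34  # -> c = 64
m = m * 4  # -> m = 120

Answer: 120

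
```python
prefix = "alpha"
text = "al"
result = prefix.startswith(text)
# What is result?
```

Trace (tracking result):
prefix = 'alpha'  # -> prefix = 'alpha'
text = 'al'  # -> text = 'al'
result = prefix.startswith(text)  # -> result = True

Answer: True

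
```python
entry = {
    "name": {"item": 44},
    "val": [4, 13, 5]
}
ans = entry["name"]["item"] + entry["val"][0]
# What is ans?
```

Answer: 48

Derivation:
Trace (tracking ans):
entry = {'name': {'item': 44}, 'val': [4, 13, 5]}  # -> entry = {'name': {'item': 44}, 'val': [4, 13, 5]}
ans = entry['name']['item'] + entry['val'][0]  # -> ans = 48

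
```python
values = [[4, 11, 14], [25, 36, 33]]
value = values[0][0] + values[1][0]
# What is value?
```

Answer: 29

Derivation:
Trace (tracking value):
values = [[4, 11, 14], [25, 36, 33]]  # -> values = [[4, 11, 14], [25, 36, 33]]
value = values[0][0] + values[1][0]  # -> value = 29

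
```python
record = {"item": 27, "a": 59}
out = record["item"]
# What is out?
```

Answer: 27

Derivation:
Trace (tracking out):
record = {'item': 27, 'a': 59}  # -> record = {'item': 27, 'a': 59}
out = record['item']  # -> out = 27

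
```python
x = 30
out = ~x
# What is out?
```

Trace (tracking out):
x = 30  # -> x = 30
out = ~x  # -> out = -31

Answer: -31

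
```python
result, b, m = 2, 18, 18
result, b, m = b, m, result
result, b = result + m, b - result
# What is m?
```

Trace (tracking m):
result, b, m = (2, 18, 18)  # -> result = 2, b = 18, m = 18
result, b, m = (b, m, result)  # -> result = 18, b = 18, m = 2
result, b = (result + m, b - result)  # -> result = 20, b = 0

Answer: 2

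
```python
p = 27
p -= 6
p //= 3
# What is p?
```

Answer: 7

Derivation:
Trace (tracking p):
p = 27  # -> p = 27
p -= 6  # -> p = 21
p //= 3  # -> p = 7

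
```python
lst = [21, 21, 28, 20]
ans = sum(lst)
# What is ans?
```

Trace (tracking ans):
lst = [21, 21, 28, 20]  # -> lst = [21, 21, 28, 20]
ans = sum(lst)  # -> ans = 90

Answer: 90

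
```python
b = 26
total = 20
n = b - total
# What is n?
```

Answer: 6

Derivation:
Trace (tracking n):
b = 26  # -> b = 26
total = 20  # -> total = 20
n = b - total  # -> n = 6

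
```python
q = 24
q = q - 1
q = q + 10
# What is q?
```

Trace (tracking q):
q = 24  # -> q = 24
q = q - 1  # -> q = 23
q = q + 10  # -> q = 33

Answer: 33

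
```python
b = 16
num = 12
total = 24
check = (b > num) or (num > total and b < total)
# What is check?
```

Trace (tracking check):
b = 16  # -> b = 16
num = 12  # -> num = 12
total = 24  # -> total = 24
check = b > num or (num > total and b < total)  # -> check = True

Answer: True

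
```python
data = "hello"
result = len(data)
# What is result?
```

Trace (tracking result):
data = 'hello'  # -> data = 'hello'
result = len(data)  # -> result = 5

Answer: 5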